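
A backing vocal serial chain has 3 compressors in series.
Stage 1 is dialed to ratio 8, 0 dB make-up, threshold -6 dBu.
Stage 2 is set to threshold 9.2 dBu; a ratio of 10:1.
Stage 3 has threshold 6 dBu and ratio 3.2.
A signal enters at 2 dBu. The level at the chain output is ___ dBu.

-5 dBu

Stage 1: 2 dBu is 8 dB over -6 dBu; at 8:1 that becomes 1 dB over, giving -5 dBu.
Stage 2: below threshold (-5 ≤ 9.2); passes unchanged; output -5 dBu.
Stage 3: below threshold (-5 ≤ 6); passes unchanged; output -5 dBu.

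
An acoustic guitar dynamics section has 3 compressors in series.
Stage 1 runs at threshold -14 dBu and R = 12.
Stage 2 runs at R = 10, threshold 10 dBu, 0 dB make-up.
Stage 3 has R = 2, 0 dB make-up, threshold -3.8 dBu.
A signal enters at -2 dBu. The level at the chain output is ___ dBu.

Stage 1: 12 dB above -14 dBu, reduced 12:1 to 1 dB above → -13 dBu.
Stage 2: -13 dBu ≤ 10 dBu, so stage 2 doesn't engage; output -13 dBu.
Stage 3: below threshold (-13 ≤ -3.8); passes unchanged; output -13 dBu.

-13 dBu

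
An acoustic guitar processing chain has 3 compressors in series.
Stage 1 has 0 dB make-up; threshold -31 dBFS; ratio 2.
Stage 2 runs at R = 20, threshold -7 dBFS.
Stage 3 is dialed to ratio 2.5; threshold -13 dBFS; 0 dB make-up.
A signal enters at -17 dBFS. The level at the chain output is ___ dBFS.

-24 dBFS

Stage 1: overshoot 14 dB → 14/2 = 7 dB → -24 dBFS.
Stage 2: -24 dBFS is at or below the -7 dBFS threshold — no compression; output -24 dBFS.
Stage 3: below threshold (-24 ≤ -13); passes unchanged; output -24 dBFS.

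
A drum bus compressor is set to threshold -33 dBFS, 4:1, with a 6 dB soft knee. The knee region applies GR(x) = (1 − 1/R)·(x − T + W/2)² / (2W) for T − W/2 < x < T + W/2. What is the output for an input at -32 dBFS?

x − T + W/2 = -32 − (-33) + 3 = 4.
GR = (1 − 1/4) × 4² / 12 = 0.75 × 16 / 12 = 1 dB.
Output = -32 − 1 = -33 dBFS.

-33 dBFS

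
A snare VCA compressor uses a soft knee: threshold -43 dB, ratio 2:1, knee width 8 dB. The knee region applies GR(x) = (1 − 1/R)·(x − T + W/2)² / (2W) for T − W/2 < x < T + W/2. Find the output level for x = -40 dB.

x − T + W/2 = -40 − (-43) + 4 = 7.
GR = (1 − 1/2) × 7² / 16 = 0.5 × 49 / 16 = 1.53125 dB.
Output = -40 − 1.53125 = -41.53125 dB.

-41.53125 dB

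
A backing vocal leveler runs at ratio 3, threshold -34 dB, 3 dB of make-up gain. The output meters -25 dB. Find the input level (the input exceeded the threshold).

-16 dB

Remove make-up: -25 − 3 = -28 dB.
The compressed level sits -28 − (-34) = 6 dB over threshold.
Input overshoot = R × output overshoot = 18 dB → input = -34 + 18 = -16 dB.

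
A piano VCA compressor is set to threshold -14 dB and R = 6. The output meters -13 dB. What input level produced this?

-8 dB

That's 1 dB above the -14 dB threshold.
Input overshoot = R × output overshoot = 6 dB → input = -14 + 6 = -8 dB.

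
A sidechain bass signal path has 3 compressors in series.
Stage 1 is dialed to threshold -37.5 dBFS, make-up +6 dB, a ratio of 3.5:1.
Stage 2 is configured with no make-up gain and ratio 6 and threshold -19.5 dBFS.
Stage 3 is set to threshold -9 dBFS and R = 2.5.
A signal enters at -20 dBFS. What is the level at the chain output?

Stage 1: overshoot 17.5 dB → 17.5/3.5 = 5 dB → -32.5 dBFS; +6 dB make-up → -26.5 dBFS.
Stage 2: -26.5 dBFS is at or below the -19.5 dBFS threshold — no compression; output -26.5 dBFS.
Stage 3: -26.5 dBFS is at or below the -9 dBFS threshold — no compression; output -26.5 dBFS.

-26.5 dBFS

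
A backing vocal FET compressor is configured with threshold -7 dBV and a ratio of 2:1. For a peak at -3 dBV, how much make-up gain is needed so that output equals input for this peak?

The peak compresses to -7 + 4/2 = -5 dBV.
To reach -3 dBV requires -3 − (-5) = 2 dB of make-up.

2 dB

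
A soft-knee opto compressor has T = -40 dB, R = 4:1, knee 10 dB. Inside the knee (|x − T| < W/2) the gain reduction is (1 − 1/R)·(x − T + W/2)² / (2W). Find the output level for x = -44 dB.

x − T + W/2 = -44 − (-40) + 5 = 1.
GR = (1 − 1/4) × 1² / 20 = 0.75 × 1 / 20 = 0.0375 dB.
Output = -44 − 0.0375 = -44.0375 dB.

-44.0375 dB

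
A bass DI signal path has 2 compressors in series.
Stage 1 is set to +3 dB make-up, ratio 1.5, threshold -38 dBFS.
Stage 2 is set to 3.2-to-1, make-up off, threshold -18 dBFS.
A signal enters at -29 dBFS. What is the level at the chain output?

-29 dBFS

Stage 1: overshoot 9 dB → 9/1.5 = 6 dB → -32 dBFS; +3 dB make-up → -29 dBFS.
Stage 2: -29 dBFS ≤ -18 dBFS, so stage 2 doesn't engage; output -29 dBFS.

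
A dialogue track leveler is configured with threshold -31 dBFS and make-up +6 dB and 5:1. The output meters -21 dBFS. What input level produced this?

Before make-up, the level was -21 − 6 = -27 dBFS.
That's 4 dB above the -31 dBFS threshold.
Before 5:1 compression the overshoot was 4 × 5 = 20 dB, so input = -31 + 20 = -11 dBFS.

-11 dBFS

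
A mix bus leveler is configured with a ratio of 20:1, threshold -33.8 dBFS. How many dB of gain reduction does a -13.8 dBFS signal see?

19 dB

The signal is 20 dB above threshold.
At 20:1, output sits 20/20 = 1 dB above threshold.
Gain reduction = 20 − 1 = 19 dB.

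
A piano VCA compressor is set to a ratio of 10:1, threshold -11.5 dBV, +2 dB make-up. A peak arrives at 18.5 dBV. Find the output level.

The input is 30 dB above the -11.5 dBV threshold.
The 30 dB excess becomes 3 dB after 10:1 reduction.
That puts the output at -8.5 dBV; make-up adds 2 dB, giving -6.5 dBV.

-6.5 dBV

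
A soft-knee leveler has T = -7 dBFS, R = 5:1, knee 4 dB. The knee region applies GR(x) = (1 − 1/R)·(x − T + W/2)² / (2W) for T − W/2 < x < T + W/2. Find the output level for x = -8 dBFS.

x − T + W/2 = -8 − (-7) + 2 = 1.
GR = (1 − 1/5) × 1² / 8 = 0.8 × 1 / 8 = 0.1 dB.
Output = -8 − 0.1 = -8.1 dBFS.

-8.1 dBFS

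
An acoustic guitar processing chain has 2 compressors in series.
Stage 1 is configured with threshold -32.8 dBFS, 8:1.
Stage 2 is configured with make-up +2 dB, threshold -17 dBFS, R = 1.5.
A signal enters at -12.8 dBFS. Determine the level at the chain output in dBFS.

Stage 1: -12.8 dBFS is 20 dB over -32.8 dBFS; at 8:1 that becomes 2.5 dB over, giving -30.3 dBFS.
Stage 2: -30.3 dBFS is at or below the -17 dBFS threshold — no compression; make-up brings it to -28.3 dBFS.

-28.3 dBFS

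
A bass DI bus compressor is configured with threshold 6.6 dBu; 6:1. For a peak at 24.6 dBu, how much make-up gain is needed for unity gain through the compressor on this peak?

15 dB

The peak compresses to 6.6 + 18/6 = 9.6 dBu.
To reach 24.6 dBu requires 24.6 − 9.6 = 15 dB of make-up.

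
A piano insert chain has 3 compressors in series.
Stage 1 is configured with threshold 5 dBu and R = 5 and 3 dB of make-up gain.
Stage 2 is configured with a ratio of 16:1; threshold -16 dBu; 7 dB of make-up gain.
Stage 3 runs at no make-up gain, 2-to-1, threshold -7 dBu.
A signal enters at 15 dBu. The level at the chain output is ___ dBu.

-7.375 dBu

Stage 1: 10 dB above 5 dBu, reduced 5:1 to 2 dB above → 7 dBu; +3 dB make-up → 10 dBu.
Stage 2: 10 dBu is 26 dB over -16 dBu; at 16:1 that becomes 1.625 dB over, giving -14.375 dBu; +7 dB make-up → -7.375 dBu.
Stage 3: -7.375 dBu is at or below the -7 dBu threshold — no compression; output -7.375 dBu.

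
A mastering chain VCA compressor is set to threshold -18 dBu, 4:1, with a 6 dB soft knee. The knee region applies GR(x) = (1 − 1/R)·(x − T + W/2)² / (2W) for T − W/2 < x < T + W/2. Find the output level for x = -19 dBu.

-19.25 dBu

x − T + W/2 = -19 − (-18) + 3 = 2.
GR = (1 − 1/4) × 2² / 12 = 0.75 × 4 / 12 = 0.25 dB.
Output = -19 − 0.25 = -19.25 dBu.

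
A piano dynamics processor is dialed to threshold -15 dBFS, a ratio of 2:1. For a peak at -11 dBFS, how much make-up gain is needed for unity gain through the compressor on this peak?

2 dB

The peak compresses to -15 + 4/2 = -13 dBFS.
To reach -11 dBFS requires -11 − (-13) = 2 dB of make-up.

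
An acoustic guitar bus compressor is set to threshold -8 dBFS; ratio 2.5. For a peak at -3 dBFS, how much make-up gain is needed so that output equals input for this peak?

The peak compresses to -8 + 5/2.5 = -6 dBFS.
To reach -3 dBFS requires -3 − (-6) = 3 dB of make-up.

3 dB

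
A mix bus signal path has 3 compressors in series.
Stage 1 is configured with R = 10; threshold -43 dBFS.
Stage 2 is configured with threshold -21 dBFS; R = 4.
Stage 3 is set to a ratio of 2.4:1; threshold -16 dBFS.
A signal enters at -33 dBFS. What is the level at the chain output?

Stage 1: -33 dBFS is 10 dB over -43 dBFS; at 10:1 that becomes 1 dB over, giving -42 dBFS.
Stage 2: below threshold (-42 ≤ -21); passes unchanged; output -42 dBFS.
Stage 3: below threshold (-42 ≤ -16); passes unchanged; output -42 dBFS.

-42 dBFS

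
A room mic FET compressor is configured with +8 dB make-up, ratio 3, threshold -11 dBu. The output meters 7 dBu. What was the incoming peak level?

19 dBu

Remove make-up: 7 − 8 = -1 dBu.
The compressed level sits -1 − (-11) = 10 dB over threshold.
Undo the ratio: input overshoot = 10 × 3 = 30 dB, giving input = 19 dBu.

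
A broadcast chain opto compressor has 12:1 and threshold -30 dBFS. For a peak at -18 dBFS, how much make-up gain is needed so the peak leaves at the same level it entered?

Without make-up, output = threshold + overshoot/12 = -30 + 1 = -29 dBFS.
Gap to target: 11 dB.

11 dB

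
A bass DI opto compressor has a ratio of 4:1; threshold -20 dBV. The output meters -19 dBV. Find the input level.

-16 dBV

The compressed level sits -19 − (-20) = 1 dB over threshold.
Before 4:1 compression the overshoot was 1 × 4 = 4 dB, so input = -20 + 4 = -16 dBV.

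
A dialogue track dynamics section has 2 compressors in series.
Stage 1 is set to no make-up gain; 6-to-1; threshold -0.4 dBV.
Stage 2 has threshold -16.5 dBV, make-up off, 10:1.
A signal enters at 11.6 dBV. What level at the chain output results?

-14.69 dBV

Stage 1: 11.6 dBV is 12 dB over -0.4 dBV; at 6:1 that becomes 2 dB over, giving 1.6 dBV.
Stage 2: overshoot 18.1 dB → 18.1/10 = 1.81 dB → -14.69 dBV.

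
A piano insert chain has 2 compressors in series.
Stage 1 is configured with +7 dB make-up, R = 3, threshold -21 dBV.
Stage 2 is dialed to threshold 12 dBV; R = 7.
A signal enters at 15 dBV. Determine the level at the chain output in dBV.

-2 dBV

Stage 1: 36 dB above -21 dBV, reduced 3:1 to 12 dB above → -9 dBV; +7 dB make-up → -2 dBV.
Stage 2: below threshold (-2 ≤ 12); passes unchanged; output -2 dBV.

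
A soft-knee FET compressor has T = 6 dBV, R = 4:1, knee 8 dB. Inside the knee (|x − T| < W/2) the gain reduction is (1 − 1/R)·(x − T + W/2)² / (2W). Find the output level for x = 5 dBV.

x − T + W/2 = 5 − 6 + 4 = 3.
GR = (1 − 1/4) × 3² / 16 = 0.75 × 9 / 16 = 0.421875 dB.
Output = 5 − 0.421875 = 4.578125 dBV.

4.578125 dBV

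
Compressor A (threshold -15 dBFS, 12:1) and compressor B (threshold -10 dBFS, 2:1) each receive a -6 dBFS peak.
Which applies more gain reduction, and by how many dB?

A: overshoot 9 dB → output overshoot 0.75 dB → GR 8.25 dB.
B: overshoot 4 dB → output overshoot 2 dB → GR 2 dB.
A reduces 6.25 dB more.

A, by 6.25 dB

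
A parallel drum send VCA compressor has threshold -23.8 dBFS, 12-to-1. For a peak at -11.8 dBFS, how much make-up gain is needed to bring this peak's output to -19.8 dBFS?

Without make-up, output = threshold + overshoot/12 = -23.8 + 1 = -22.8 dBFS.
Gap to target: 3 dB.

3 dB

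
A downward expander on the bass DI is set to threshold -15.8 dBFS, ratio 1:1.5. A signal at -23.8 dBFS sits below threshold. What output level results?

The input is 8 dB below the -15.8 dBFS threshold.
A 1:1.5 expander multiplies undershoot by 1.5: 8 × 1.5 = 12 dB below threshold.
Output = -15.8 − 12 = -27.8 dBFS.

-27.8 dBFS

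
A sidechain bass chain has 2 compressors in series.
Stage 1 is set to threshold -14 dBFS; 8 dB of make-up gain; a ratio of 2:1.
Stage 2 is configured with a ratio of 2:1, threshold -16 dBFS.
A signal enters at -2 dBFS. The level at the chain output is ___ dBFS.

Stage 1: -2 dBFS is 12 dB over -14 dBFS; at 2:1 that becomes 6 dB over, giving -8 dBFS; +8 dB make-up → 0 dBFS.
Stage 2: 16 dB above -16 dBFS, reduced 2:1 to 8 dB above → -8 dBFS.

-8 dBFS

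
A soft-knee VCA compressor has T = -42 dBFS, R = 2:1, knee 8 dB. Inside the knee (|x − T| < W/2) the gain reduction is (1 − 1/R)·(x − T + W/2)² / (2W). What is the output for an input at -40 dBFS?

-41.125 dBFS

x − T + W/2 = -40 − (-42) + 4 = 6.
GR = (1 − 1/2) × 6² / 16 = 0.5 × 36 / 16 = 1.125 dB.
Output = -40 − 1.125 = -41.125 dBFS.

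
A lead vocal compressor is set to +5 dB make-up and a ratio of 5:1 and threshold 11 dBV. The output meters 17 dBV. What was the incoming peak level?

16 dBV

Stripping the +5 dB make-up gives 12 dBV at the gain stage.
Post-compression overshoot = 12 − 11 = 1 dB.
Undo the ratio: input overshoot = 1 × 5 = 5 dB, giving input = 16 dBV.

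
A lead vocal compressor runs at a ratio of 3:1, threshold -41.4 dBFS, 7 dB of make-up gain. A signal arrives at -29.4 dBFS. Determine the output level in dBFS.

-29.4 dBFS sits 12 dB over threshold.
At 3:1 the overshoot is divided by 3, leaving 4 dB above threshold.
That puts the output at -37.4 dBFS; make-up adds 7 dB, giving -30.4 dBFS.

-30.4 dBFS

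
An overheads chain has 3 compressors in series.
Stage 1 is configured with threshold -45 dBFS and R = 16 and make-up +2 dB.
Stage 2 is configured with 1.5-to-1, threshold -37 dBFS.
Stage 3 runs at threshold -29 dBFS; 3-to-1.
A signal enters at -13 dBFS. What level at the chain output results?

Stage 1: 32 dB above -45 dBFS, reduced 16:1 to 2 dB above → -43 dBFS; +2 dB make-up → -41 dBFS.
Stage 2: below threshold (-41 ≤ -37); passes unchanged; output -41 dBFS.
Stage 3: -41 dBFS ≤ -29 dBFS, so stage 3 doesn't engage; output -41 dBFS.

-41 dBFS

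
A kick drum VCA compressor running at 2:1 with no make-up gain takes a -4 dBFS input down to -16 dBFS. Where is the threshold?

Gain reduction = -4 − (-16) = 12 dB; output overshoot = GR / (R − 1) = 12 / 1 = 12 dB.
Threshold = output − output overshoot = -16 − 12 = -28 dBFS.

-28 dBFS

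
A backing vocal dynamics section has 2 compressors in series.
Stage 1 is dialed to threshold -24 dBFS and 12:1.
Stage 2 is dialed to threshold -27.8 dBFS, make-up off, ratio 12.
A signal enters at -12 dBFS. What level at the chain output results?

Stage 1: -12 dBFS is 12 dB over -24 dBFS; at 12:1 that becomes 1 dB over, giving -23 dBFS.
Stage 2: 4.8 dB above -27.8 dBFS, reduced 12:1 to 0.4 dB above → -27.4 dBFS.

-27.4 dBFS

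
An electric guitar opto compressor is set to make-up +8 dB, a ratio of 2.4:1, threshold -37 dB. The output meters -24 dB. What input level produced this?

-25 dB

Before make-up, the level was -24 − 8 = -32 dB.
The compressed level sits -32 − (-37) = 5 dB over threshold.
Input overshoot = R × output overshoot = 12 dB → input = -37 + 12 = -25 dB.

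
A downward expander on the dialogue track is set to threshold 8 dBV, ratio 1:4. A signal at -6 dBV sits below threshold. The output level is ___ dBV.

Undershoot = 8 − (-6) = 14 dB.
At 1:4, that expands to 56 dB under threshold.
Output = 8 − 56 = -48 dBV.

-48 dBV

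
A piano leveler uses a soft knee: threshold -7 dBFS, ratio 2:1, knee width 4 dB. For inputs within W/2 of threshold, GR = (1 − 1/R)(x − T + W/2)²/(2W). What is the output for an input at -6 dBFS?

-6.5625 dBFS

x − T + W/2 = -6 − (-7) + 2 = 3.
GR = (1 − 1/2) × 3² / 8 = 0.5 × 9 / 8 = 0.5625 dB.
Output = -6 − 0.5625 = -6.5625 dBFS.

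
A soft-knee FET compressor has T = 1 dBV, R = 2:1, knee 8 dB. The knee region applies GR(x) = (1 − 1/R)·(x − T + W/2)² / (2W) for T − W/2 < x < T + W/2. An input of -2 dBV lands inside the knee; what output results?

-2.03125 dBV

x − T + W/2 = -2 − 1 + 4 = 1.
GR = (1 − 1/2) × 1² / 16 = 0.5 × 1 / 16 = 0.03125 dB.
Output = -2 − 0.03125 = -2.03125 dBV.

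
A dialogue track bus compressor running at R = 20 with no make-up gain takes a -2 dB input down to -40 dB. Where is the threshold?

Gain reduction = -2 − (-40) = 38 dB; output overshoot = GR / (R − 1) = 38 / 19 = 2 dB.
Threshold = output − output overshoot = -40 − 2 = -42 dB.

-42 dB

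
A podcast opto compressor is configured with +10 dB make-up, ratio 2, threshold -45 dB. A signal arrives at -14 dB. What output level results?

-19.5 dB

-14 dB sits 31 dB over threshold.
The 31 dB excess becomes 15.5 dB after 2:1 reduction.
Output = -45 + 15.5 = -29.5 dB; make-up adds 10 dB, giving -19.5 dB.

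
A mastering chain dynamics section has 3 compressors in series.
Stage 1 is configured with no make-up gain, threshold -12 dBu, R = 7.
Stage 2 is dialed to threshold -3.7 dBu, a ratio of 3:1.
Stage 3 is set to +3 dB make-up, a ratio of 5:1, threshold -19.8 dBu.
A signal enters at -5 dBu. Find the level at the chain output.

-15.04 dBu

Stage 1: -5 dBu is 7 dB over -12 dBu; at 7:1 that becomes 1 dB over, giving -11 dBu.
Stage 2: below threshold (-11 ≤ -3.7); passes unchanged; output -11 dBu.
Stage 3: overshoot 8.8 dB → 8.8/5 = 1.76 dB → -18.04 dBu; +3 dB make-up → -15.04 dBu.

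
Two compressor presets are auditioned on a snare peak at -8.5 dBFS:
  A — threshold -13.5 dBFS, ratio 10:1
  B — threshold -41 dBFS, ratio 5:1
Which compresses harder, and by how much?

A: GR = 5 − 5/10 = 4.5 dB.
B: GR = 32.5 − 32.5/5 = 26 dB.
Difference: 21.5 dB in favour of B.

B, by 21.5 dB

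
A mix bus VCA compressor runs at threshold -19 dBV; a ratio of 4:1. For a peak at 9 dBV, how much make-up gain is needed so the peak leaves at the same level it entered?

21 dB

Without make-up, output = threshold + overshoot/4 = -19 + 7 = -12 dBV.
Gap to target: 21 dB.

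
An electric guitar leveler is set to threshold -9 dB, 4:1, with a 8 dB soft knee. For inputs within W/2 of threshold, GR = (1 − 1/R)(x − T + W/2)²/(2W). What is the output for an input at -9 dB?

x − T + W/2 = -9 − (-9) + 4 = 4.
GR = (1 − 1/4) × 4² / 16 = 0.75 × 16 / 16 = 0.75 dB.
Output = -9 − 0.75 = -9.75 dB.

-9.75 dB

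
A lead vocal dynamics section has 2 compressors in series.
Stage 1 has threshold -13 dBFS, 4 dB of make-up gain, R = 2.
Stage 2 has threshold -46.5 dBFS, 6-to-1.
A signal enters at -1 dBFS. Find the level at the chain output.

Stage 1: overshoot 12 dB → 12/2 = 6 dB → -7 dBFS; +4 dB make-up → -3 dBFS.
Stage 2: overshoot 43.5 dB → 43.5/6 = 7.25 dB → -39.25 dBFS.

-39.25 dBFS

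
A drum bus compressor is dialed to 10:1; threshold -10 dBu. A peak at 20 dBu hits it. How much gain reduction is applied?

20 dBu exceeds the threshold by 30 dB.
A 10:1 ratio leaves 3 dB of that excess.
GR = overshoot in − overshoot out = 30 − 3 = 27 dB.

27 dB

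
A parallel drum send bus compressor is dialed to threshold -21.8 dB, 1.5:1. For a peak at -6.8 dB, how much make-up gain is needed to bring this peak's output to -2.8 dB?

Overshoot 15 dB → 15/1.5 = 10 dB after compression, so the compressed level is -21.8 + 10 = -11.8 dB.
Make-up = target − compressed = -2.8 − (-11.8) = 9 dB.

9 dB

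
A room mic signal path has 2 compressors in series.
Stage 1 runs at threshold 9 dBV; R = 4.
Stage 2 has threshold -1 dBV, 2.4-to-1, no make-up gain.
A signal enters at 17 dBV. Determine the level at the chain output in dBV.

Stage 1: 17 dBV is 8 dB over 9 dBV; at 4:1 that becomes 2 dB over, giving 11 dBV.
Stage 2: 12 dB above -1 dBV, reduced 2.4:1 to 5 dB above → 4 dBV.

4 dBV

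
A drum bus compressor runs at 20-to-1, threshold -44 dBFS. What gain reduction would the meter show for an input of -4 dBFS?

38 dB

The signal is 40 dB above threshold.
After 20:1 compression the overshoot becomes 40/20 = 2 dB.
Gain reduction = 40 − 2 = 38 dB.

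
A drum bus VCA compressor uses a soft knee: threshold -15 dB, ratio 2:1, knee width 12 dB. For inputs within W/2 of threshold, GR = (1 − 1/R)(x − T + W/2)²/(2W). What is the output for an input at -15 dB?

x − T + W/2 = -15 − (-15) + 6 = 6.
GR = (1 − 1/2) × 6² / 24 = 0.5 × 36 / 24 = 0.75 dB.
Output = -15 − 0.75 = -15.75 dB.

-15.75 dB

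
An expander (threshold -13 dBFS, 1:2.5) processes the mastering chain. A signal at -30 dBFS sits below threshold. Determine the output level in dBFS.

Undershoot = (-13) − (-30) = 17 dB.
At 1:2.5, that expands to 42.5 dB under threshold.
Output = -13 − 42.5 = -55.5 dBFS.

-55.5 dBFS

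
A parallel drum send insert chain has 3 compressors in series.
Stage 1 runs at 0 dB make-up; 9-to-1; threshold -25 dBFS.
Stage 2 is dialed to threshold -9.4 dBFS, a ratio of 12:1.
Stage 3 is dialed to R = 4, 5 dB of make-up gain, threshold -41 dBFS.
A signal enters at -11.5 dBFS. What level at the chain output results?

-31.625 dBFS

Stage 1: overshoot 13.5 dB → 13.5/9 = 1.5 dB → -23.5 dBFS.
Stage 2: -23.5 dBFS ≤ -9.4 dBFS, so stage 2 doesn't engage; output -23.5 dBFS.
Stage 3: -23.5 dBFS is 17.5 dB over -41 dBFS; at 4:1 that becomes 4.375 dB over, giving -36.625 dBFS; +5 dB make-up → -31.625 dBFS.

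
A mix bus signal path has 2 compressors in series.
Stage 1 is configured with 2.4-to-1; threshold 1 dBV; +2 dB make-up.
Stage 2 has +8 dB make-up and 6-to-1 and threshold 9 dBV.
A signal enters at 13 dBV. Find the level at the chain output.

16 dBV

Stage 1: overshoot 12 dB → 12/2.4 = 5 dB → 6 dBV; +2 dB make-up → 8 dBV.
Stage 2: 8 dBV is at or below the 9 dBV threshold — no compression; make-up brings it to 16 dBV.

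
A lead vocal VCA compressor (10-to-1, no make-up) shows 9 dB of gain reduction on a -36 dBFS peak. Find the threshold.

Let T be the threshold. Output overshoot = (input overshoot)/R, so -45 − T = (-36 − T)/10.
10·(-45 − T) = -36 − T → 9·T = -450 − (-36) = -414.
T = -414/9 = -46 dBFS.

-46 dBFS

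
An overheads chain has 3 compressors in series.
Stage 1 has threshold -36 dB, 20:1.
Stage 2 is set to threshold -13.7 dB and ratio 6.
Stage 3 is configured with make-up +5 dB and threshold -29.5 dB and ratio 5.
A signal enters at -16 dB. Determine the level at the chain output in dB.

Stage 1: overshoot 20 dB → 20/20 = 1 dB → -35 dB.
Stage 2: -35 dB ≤ -13.7 dB, so stage 2 doesn't engage; output -35 dB.
Stage 3: -35 dB is at or below the -29.5 dB threshold — no compression; make-up brings it to -30 dB.

-30 dB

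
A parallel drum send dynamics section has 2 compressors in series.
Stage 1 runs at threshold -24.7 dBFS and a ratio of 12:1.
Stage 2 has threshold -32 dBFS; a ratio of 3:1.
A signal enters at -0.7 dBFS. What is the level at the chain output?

Stage 1: overshoot 24 dB → 24/12 = 2 dB → -22.7 dBFS.
Stage 2: overshoot 9.3 dB → 9.3/3 = 3.1 dB → -28.9 dBFS.

-28.9 dBFS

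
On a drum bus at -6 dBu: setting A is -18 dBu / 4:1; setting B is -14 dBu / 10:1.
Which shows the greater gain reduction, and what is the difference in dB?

A, by 1.8 dB

A: 12 dB over, compressed to 3 dB over, so 9 dB of GR.
B: 8 dB over, compressed to 0.8 dB over, so 7.2 dB of GR.
Difference: 1.8 dB in favour of A.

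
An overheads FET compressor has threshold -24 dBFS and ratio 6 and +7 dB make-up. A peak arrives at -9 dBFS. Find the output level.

-14.5 dBFS

The input is 15 dB above the -24 dBFS threshold.
6:1 compression reduces that to 15/6 = 2.5 dB over.
That puts the output at -21.5 dBFS; make-up adds 7 dB, giving -14.5 dBFS.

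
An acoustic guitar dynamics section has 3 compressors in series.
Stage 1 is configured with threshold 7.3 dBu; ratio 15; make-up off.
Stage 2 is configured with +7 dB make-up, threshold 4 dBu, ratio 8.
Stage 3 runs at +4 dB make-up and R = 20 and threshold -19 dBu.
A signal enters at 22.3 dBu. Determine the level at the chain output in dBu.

-13.473125 dBu

Stage 1: 15 dB above 7.3 dBu, reduced 15:1 to 1 dB above → 8.3 dBu.
Stage 2: 4.3 dB above 4 dBu, reduced 8:1 to 0.5375 dB above → 4.5375 dBu; +7 dB make-up → 11.5375 dBu.
Stage 3: overshoot 30.5375 dB → 30.5375/20 = 1.526875 dB → -17.473125 dBu; +4 dB make-up → -13.473125 dBu.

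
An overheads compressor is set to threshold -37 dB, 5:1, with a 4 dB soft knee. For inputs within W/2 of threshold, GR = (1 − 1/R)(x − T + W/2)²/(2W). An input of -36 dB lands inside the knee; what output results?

-36.9 dB

x − T + W/2 = -36 − (-37) + 2 = 3.
GR = (1 − 1/5) × 3² / 8 = 0.8 × 9 / 8 = 0.9 dB.
Output = -36 − 0.9 = -36.9 dB.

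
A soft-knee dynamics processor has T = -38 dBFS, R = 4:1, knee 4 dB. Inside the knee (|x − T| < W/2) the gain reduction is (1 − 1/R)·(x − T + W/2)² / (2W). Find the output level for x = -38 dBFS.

-38.375 dBFS

x − T + W/2 = -38 − (-38) + 2 = 2.
GR = (1 − 1/4) × 2² / 8 = 0.75 × 4 / 8 = 0.375 dB.
Output = -38 − 0.375 = -38.375 dBFS.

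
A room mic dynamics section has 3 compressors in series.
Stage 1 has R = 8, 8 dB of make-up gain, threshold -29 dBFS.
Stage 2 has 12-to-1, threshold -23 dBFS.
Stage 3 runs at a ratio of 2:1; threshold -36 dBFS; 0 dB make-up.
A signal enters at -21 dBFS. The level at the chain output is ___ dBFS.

Stage 1: -21 dBFS is 8 dB over -29 dBFS; at 8:1 that becomes 1 dB over, giving -28 dBFS; +8 dB make-up → -20 dBFS.
Stage 2: overshoot 3 dB → 3/12 = 0.25 dB → -22.75 dBFS.
Stage 3: -22.75 dBFS is 13.25 dB over -36 dBFS; at 2:1 that becomes 6.625 dB over, giving -29.375 dBFS.

-29.375 dBFS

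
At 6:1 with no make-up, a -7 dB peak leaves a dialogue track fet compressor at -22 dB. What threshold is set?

-25 dB

Let T be the threshold. Output overshoot = (input overshoot)/R, so -22 − T = (-7 − T)/6.
6·(-22 − T) = -7 − T → 5·T = -132 − (-7) = -125.
T = -125/5 = -25 dB.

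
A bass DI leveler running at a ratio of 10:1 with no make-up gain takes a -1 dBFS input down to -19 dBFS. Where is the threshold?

-21 dBFS

Gain reduction = -1 − (-19) = 18 dB; output overshoot = GR / (R − 1) = 18 / 9 = 2 dB.
Threshold = output − output overshoot = -19 − 2 = -21 dBFS.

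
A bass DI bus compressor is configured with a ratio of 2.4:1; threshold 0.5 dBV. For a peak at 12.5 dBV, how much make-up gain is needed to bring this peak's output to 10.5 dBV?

Without make-up, output = threshold + overshoot/2.4 = 0.5 + 5 = 5.5 dBV.
Gap to target: 5 dB.

5 dB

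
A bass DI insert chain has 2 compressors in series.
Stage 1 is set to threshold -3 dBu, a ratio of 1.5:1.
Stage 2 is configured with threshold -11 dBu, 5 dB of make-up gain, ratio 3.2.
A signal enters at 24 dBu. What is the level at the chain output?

2.125 dBu

Stage 1: overshoot 27 dB → 27/1.5 = 18 dB → 15 dBu.
Stage 2: 26 dB above -11 dBu, reduced 3.2:1 to 8.125 dB above → -2.875 dBu; +5 dB make-up → 2.125 dBu.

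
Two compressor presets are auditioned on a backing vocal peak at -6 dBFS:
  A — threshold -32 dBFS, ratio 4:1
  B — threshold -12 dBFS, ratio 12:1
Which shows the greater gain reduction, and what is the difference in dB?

A, by 14 dB

A: GR = 26 − 26/4 = 19.5 dB.
B: GR = 6 − 6/12 = 5.5 dB.
Difference: 14 dB in favour of A.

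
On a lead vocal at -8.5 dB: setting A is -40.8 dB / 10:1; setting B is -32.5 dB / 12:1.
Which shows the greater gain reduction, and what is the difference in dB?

A, by 7.07 dB

A: GR = 32.3 − 32.3/10 = 29.07 dB.
B: GR = 24 − 24/12 = 22 dB.
A reduces 7.07 dB more.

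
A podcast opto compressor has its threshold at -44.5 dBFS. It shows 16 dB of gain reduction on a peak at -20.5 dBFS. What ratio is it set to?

Input overshoot = -20.5 − (-44.5) = 24 dB.
Output overshoot = 24 − 16 = 8 dB.
Ratio = input overshoot / output overshoot = 24 / 8 = 3.

3:1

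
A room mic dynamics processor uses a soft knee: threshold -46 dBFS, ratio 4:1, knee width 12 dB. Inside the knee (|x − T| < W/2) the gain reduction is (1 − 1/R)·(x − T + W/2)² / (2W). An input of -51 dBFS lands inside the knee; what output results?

x − T + W/2 = -51 − (-46) + 6 = 1.
GR = (1 − 1/4) × 1² / 24 = 0.75 × 1 / 24 = 0.03125 dB.
Output = -51 − 0.03125 = -51.03125 dBFS.

-51.03125 dBFS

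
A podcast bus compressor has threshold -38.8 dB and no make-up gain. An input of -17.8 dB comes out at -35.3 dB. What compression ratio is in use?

Input overshoot = -17.8 − (-38.8) = 21 dB; output overshoot = -35.3 − (-38.8) = 3.5 dB.
Ratio = 21 / 3.5 = 6.

6:1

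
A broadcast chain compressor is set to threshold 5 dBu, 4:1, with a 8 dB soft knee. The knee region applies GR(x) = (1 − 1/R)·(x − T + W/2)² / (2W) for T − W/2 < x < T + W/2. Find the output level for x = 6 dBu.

x − T + W/2 = 6 − 5 + 4 = 5.
GR = (1 − 1/4) × 5² / 16 = 0.75 × 25 / 16 = 1.171875 dB.
Output = 6 − 1.171875 = 4.828125 dBu.

4.828125 dBu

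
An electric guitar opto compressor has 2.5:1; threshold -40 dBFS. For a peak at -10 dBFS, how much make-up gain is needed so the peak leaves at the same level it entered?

The peak compresses to -40 + 30/2.5 = -28 dBFS.
To reach -10 dBFS requires -10 − (-28) = 18 dB of make-up.

18 dB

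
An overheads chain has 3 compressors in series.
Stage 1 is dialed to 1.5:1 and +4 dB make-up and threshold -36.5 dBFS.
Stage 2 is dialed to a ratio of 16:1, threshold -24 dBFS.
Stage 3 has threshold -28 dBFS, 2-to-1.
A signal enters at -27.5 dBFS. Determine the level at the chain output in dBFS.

-27.25 dBFS

Stage 1: overshoot 9 dB → 9/1.5 = 6 dB → -30.5 dBFS; +4 dB make-up → -26.5 dBFS.
Stage 2: below threshold (-26.5 ≤ -24); passes unchanged; output -26.5 dBFS.
Stage 3: -26.5 dBFS is 1.5 dB over -28 dBFS; at 2:1 that becomes 0.75 dB over, giving -27.25 dBFS.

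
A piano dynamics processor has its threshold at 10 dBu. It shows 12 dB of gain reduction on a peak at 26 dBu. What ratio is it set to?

4:1

Input overshoot = 26 − 10 = 16 dB.
Output overshoot = 16 − 12 = 4 dB.
Ratio = input overshoot / output overshoot = 16 / 4 = 4.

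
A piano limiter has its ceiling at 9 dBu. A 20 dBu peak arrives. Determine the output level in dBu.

9 dBu

A brickwall limiter is an ∞:1 compressor: any input above the ceiling is clamped to 9 dBu.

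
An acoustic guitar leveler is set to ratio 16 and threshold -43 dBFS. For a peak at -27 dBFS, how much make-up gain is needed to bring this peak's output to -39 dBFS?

3 dB

The peak compresses to -43 + 16/16 = -42 dBFS.
To reach -39 dBFS requires -39 − (-42) = 3 dB of make-up.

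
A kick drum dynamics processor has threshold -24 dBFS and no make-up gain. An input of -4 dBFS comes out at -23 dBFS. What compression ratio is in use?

20:1

Input overshoot = -4 − (-24) = 20 dB; output overshoot = -23 − (-24) = 1 dB.
Ratio = 20 / 1 = 20.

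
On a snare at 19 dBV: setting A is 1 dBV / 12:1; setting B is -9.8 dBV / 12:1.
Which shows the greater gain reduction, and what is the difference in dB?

B, by 9.9 dB

A: 18 dB over, compressed to 1.5 dB over, so 16.5 dB of GR.
B: 28.8 dB over, compressed to 2.4 dB over, so 26.4 dB of GR.
Difference: 9.9 dB in favour of B.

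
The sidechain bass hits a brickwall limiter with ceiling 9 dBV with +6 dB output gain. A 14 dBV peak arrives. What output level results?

The limiter clamps the peak to its 9 dBV ceiling.
Output gain then adds 6 dB: 9 + 6 = 15 dBV.

15 dBV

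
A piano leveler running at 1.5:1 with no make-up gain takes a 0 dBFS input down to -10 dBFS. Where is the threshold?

-30 dBFS

Gain reduction = 0 − (-10) = 10 dB; output overshoot = GR / (R − 1) = 10 / 0.5 = 20 dB.
Threshold = output − output overshoot = -10 − 20 = -30 dBFS.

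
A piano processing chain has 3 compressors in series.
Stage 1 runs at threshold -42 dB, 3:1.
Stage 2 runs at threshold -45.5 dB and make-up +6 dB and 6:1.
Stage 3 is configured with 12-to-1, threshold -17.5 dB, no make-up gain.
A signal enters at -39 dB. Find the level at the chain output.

Stage 1: 3 dB above -42 dB, reduced 3:1 to 1 dB above → -41 dB.
Stage 2: 4.5 dB above -45.5 dB, reduced 6:1 to 0.75 dB above → -44.75 dB; +6 dB make-up → -38.75 dB.
Stage 3: -38.75 dB ≤ -17.5 dB, so stage 3 doesn't engage; output -38.75 dB.

-38.75 dB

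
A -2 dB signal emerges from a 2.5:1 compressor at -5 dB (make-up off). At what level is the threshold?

-7 dB

Gain reduction = -2 − (-5) = 3 dB; output overshoot = GR / (R − 1) = 3 / 1.5 = 2 dB.
Threshold = output − output overshoot = -5 − 2 = -7 dB.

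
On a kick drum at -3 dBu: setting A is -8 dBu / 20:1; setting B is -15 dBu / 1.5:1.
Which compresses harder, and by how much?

A, by 0.75 dB

A: overshoot 5 dB → output overshoot 0.25 dB → GR 4.75 dB.
B: overshoot 12 dB → output overshoot 8 dB → GR 4 dB.
A reduces 0.75 dB more.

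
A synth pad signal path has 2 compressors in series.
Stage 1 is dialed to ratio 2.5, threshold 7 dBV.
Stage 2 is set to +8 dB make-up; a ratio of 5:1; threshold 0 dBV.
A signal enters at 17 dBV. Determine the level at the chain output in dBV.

Stage 1: 17 dBV is 10 dB over 7 dBV; at 2.5:1 that becomes 4 dB over, giving 11 dBV.
Stage 2: 11 dBV is 11 dB over 0 dBV; at 5:1 that becomes 2.2 dB over, giving 2.2 dBV; +8 dB make-up → 10.2 dBV.

10.2 dBV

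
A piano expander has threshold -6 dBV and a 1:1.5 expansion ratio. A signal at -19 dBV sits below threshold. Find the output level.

Undershoot = (-6) − (-19) = 13 dB.
At 1:1.5, that expands to 19.5 dB under threshold.
Output = -6 − 19.5 = -25.5 dBV.

-25.5 dBV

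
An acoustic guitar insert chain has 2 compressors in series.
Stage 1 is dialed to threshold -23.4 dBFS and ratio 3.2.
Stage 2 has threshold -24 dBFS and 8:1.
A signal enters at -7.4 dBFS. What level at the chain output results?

Stage 1: 16 dB above -23.4 dBFS, reduced 3.2:1 to 5 dB above → -18.4 dBFS.
Stage 2: overshoot 5.6 dB → 5.6/8 = 0.7 dB → -23.3 dBFS.

-23.3 dBFS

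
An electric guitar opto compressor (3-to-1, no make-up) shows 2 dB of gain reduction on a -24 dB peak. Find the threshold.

-27 dB

Input is 3 dB above T (since output overshoot × R = input overshoot: (-26 − T)·3 = -24 − T gives T = -27 dB).
Check: -27 + (-24 − (-27))/3 = -27 + 1 = -26 dB. ✓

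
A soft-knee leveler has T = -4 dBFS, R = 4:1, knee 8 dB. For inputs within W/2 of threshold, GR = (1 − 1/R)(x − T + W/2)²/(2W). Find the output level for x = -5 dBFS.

x − T + W/2 = -5 − (-4) + 4 = 3.
GR = (1 − 1/4) × 3² / 16 = 0.75 × 9 / 16 = 0.421875 dB.
Output = -5 − 0.421875 = -5.421875 dBFS.

-5.421875 dBFS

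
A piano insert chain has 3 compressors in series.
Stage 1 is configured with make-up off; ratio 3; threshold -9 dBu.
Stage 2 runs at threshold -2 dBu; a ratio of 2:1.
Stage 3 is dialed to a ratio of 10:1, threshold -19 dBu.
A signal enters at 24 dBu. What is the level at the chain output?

-17.1 dBu

Stage 1: overshoot 33 dB → 33/3 = 11 dB → 2 dBu.
Stage 2: 2 dBu is 4 dB over -2 dBu; at 2:1 that becomes 2 dB over, giving 0 dBu.
Stage 3: overshoot 19 dB → 19/10 = 1.9 dB → -17.1 dBu.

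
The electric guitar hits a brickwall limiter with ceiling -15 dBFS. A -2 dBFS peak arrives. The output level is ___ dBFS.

A brickwall limiter is an ∞:1 compressor: any input above the ceiling is clamped to -15 dBFS.

-15 dBFS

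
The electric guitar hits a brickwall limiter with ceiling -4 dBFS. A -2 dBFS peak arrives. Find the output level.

At ∞:1, everything above -4 dBFS is held at the ceiling.

-4 dBFS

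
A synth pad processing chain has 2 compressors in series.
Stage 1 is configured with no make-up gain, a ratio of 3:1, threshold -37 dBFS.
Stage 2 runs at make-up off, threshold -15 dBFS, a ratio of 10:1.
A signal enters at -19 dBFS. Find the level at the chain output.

-31 dBFS

Stage 1: overshoot 18 dB → 18/3 = 6 dB → -31 dBFS.
Stage 2: below threshold (-31 ≤ -15); passes unchanged; output -31 dBFS.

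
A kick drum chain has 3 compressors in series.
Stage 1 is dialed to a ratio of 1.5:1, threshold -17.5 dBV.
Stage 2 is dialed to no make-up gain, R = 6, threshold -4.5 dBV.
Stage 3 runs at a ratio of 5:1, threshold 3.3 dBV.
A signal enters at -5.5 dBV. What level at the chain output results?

Stage 1: 12 dB above -17.5 dBV, reduced 1.5:1 to 8 dB above → -9.5 dBV.
Stage 2: below threshold (-9.5 ≤ -4.5); passes unchanged; output -9.5 dBV.
Stage 3: below threshold (-9.5 ≤ 3.3); passes unchanged; output -9.5 dBV.

-9.5 dBV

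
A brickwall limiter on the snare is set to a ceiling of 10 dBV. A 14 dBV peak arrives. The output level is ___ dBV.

10 dBV

At ∞:1, everything above 10 dBV is held at the ceiling.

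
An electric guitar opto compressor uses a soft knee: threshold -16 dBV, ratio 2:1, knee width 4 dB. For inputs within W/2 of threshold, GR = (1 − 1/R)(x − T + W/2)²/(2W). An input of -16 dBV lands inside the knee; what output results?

x − T + W/2 = -16 − (-16) + 2 = 2.
GR = (1 − 1/2) × 2² / 8 = 0.5 × 4 / 8 = 0.25 dB.
Output = -16 − 0.25 = -16.25 dBV.

-16.25 dBV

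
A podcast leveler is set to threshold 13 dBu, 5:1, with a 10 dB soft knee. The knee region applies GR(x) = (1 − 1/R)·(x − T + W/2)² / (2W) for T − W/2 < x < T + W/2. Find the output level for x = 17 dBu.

13.76 dBu

x − T + W/2 = 17 − 13 + 5 = 9.
GR = (1 − 1/5) × 9² / 20 = 0.8 × 81 / 20 = 3.24 dB.
Output = 17 − 3.24 = 13.76 dBu.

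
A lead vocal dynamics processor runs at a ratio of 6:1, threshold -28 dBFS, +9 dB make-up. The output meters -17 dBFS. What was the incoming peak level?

Before make-up, the level was -17 − 9 = -26 dBFS.
The compressed level sits -26 − (-28) = 2 dB over threshold.
Before 6:1 compression the overshoot was 2 × 6 = 12 dB, so input = -28 + 12 = -16 dBFS.

-16 dBFS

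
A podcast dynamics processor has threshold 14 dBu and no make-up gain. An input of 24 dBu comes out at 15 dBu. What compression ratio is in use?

10:1

Input overshoot = 24 − 14 = 10 dB; output overshoot = 15 − 14 = 1 dB.
Ratio = 10 / 1 = 10.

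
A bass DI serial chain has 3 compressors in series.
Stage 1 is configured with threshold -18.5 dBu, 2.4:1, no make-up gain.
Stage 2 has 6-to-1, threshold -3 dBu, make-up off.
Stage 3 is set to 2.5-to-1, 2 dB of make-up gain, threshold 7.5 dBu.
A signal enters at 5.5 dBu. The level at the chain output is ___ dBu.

-6.5 dBu

Stage 1: 24 dB above -18.5 dBu, reduced 2.4:1 to 10 dB above → -8.5 dBu.
Stage 2: below threshold (-8.5 ≤ -3); passes unchanged; output -8.5 dBu.
Stage 3: -8.5 dBu ≤ 7.5 dBu, so stage 3 doesn't engage; make-up brings it to -6.5 dBu.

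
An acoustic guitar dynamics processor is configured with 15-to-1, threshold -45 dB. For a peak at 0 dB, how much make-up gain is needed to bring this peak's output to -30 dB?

12 dB

Overshoot 45 dB → 45/15 = 3 dB after compression, so the compressed level is -45 + 3 = -42 dB.
Make-up = target − compressed = -30 − (-42) = 12 dB.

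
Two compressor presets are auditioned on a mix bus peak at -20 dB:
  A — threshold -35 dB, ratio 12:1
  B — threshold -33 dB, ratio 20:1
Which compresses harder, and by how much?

A: GR = 15 − 15/12 = 13.75 dB.
B: GR = 13 − 13/20 = 12.35 dB.
A reduces 1.4 dB more.

A, by 1.4 dB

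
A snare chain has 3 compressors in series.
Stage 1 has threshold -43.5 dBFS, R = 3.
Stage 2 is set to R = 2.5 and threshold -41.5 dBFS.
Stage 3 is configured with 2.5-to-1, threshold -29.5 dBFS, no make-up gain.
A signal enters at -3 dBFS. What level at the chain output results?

-36.9 dBFS

Stage 1: 40.5 dB above -43.5 dBFS, reduced 3:1 to 13.5 dB above → -30 dBFS.
Stage 2: overshoot 11.5 dB → 11.5/2.5 = 4.6 dB → -36.9 dBFS.
Stage 3: below threshold (-36.9 ≤ -29.5); passes unchanged; output -36.9 dBFS.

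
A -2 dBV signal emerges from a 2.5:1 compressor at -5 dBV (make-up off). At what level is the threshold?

Let T be the threshold. Output overshoot = (input overshoot)/R, so -5 − T = (-2 − T)/2.5.
2.5·(-5 − T) = -2 − T → 1.5·T = -12.5 − (-2) = -10.5.
T = -10.5/1.5 = -7 dBV.

-7 dBV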